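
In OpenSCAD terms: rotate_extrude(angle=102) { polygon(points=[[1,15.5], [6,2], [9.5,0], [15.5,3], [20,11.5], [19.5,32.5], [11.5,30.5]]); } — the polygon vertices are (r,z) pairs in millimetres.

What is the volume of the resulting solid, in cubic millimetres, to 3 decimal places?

Volume = 8751.009 mm³

Profile (r,z), 7 vertices: (1,15.5) (6,2) (9.5,0) (15.5,3) (20,11.5) (19.5,32.5) (11.5,30.5)
edge 0: (1,15.5)→(6,2)  cross = 1·2 − 6·15.5 = -91.0000; (r_i+r_j)·cross = 7·-91.0000 = -637.0000
edge 1: (6,2)→(9.5,0)  cross = 6·0 − 9.5·2 = -19.0000; (r_i+r_j)·cross = 15.5·-19.0000 = -294.5000
edge 2: (9.5,0)→(15.5,3)  cross = 9.5·3 − 15.5·0 = 28.5000; (r_i+r_j)·cross = 25·28.5000 = 712.5000
edge 3: (15.5,3)→(20,11.5)  cross = 15.5·11.5 − 20·3 = 118.2500; (r_i+r_j)·cross = 35.5·118.2500 = 4197.8750
edge 4: (20,11.5)→(19.5,32.5)  cross = 20·32.5 − 19.5·11.5 = 425.7500; (r_i+r_j)·cross = 39.5·425.7500 = 16817.1250
edge 5: (19.5,32.5)→(11.5,30.5)  cross = 19.5·30.5 − 11.5·32.5 = 221.0000; (r_i+r_j)·cross = 31·221.0000 = 6851.0000
edge 6: (11.5,30.5)→(1,15.5)  cross = 11.5·15.5 − 1·30.5 = 147.7500; (r_i+r_j)·cross = 12.5·147.7500 = 1846.8750
Σcross = 831.2500 → A = |Σcross|/2 = 415.6250 mm²
Σ(r_i+r_j)·cross = 29493.8750 → first moment M = |Σ|/6 = 4915.6458
R_c = M/A = 4915.6458/415.6250 = 11.8271 mm
θ = 102° = 1.780236 rad
V = θ·R_c·A = 1.780236·11.8271·415.6250 = 8751.009 mm³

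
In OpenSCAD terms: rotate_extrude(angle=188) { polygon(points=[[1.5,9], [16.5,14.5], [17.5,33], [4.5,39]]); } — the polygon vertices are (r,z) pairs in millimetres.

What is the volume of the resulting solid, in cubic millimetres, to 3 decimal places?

Volume = 10523.963 mm³

Profile (r,z), 4 vertices: (1.5,9) (16.5,14.5) (17.5,33) (4.5,39)
edge 0: (1.5,9)→(16.5,14.5)  cross = 1.5·14.5 − 16.5·9 = -126.7500; (r_i+r_j)·cross = 18·-126.7500 = -2281.5000
edge 1: (16.5,14.5)→(17.5,33)  cross = 16.5·33 − 17.5·14.5 = 290.7500; (r_i+r_j)·cross = 34·290.7500 = 9885.5000
edge 2: (17.5,33)→(4.5,39)  cross = 17.5·39 − 4.5·33 = 534.0000; (r_i+r_j)·cross = 22·534.0000 = 11748.0000
edge 3: (4.5,39)→(1.5,9)  cross = 4.5·9 − 1.5·39 = -18.0000; (r_i+r_j)·cross = 6·-18.0000 = -108.0000
Σcross = 680.0000 → A = |Σcross|/2 = 340.0000 mm²
Σ(r_i+r_j)·cross = 19244.0000 → first moment M = |Σ|/6 = 3207.3333
R_c = M/A = 3207.3333/340.0000 = 9.4333 mm
θ = 188° = 3.281219 rad
V = θ·R_c·A = 3.281219·9.4333·340.0000 = 10523.963 mm³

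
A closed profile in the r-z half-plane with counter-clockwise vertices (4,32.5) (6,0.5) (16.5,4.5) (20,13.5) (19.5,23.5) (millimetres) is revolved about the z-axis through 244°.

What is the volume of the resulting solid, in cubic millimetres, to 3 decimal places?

Volume = 17167.850 mm³

Profile (r,z), 5 vertices: (4,32.5) (6,0.5) (16.5,4.5) (20,13.5) (19.5,23.5)
edge 0: (4,32.5)→(6,0.5)  cross = 4·0.5 − 6·32.5 = -193.0000; (r_i+r_j)·cross = 10·-193.0000 = -1930.0000
edge 1: (6,0.5)→(16.5,4.5)  cross = 6·4.5 − 16.5·0.5 = 18.7500; (r_i+r_j)·cross = 22.5·18.7500 = 421.8750
edge 2: (16.5,4.5)→(20,13.5)  cross = 16.5·13.5 − 20·4.5 = 132.7500; (r_i+r_j)·cross = 36.5·132.7500 = 4845.3750
edge 3: (20,13.5)→(19.5,23.5)  cross = 20·23.5 − 19.5·13.5 = 206.7500; (r_i+r_j)·cross = 39.5·206.7500 = 8166.6250
edge 4: (19.5,23.5)→(4,32.5)  cross = 19.5·32.5 − 4·23.5 = 539.7500; (r_i+r_j)·cross = 23.5·539.7500 = 12684.1250
Σcross = 705.0000 → A = |Σcross|/2 = 352.5000 mm²
Σ(r_i+r_j)·cross = 24188.0000 → first moment M = |Σ|/6 = 4031.3333
R_c = M/A = 4031.3333/352.5000 = 11.4364 mm
θ = 244° = 4.258603 rad
V = θ·R_c·A = 4.258603·11.4364·352.5000 = 17167.850 mm³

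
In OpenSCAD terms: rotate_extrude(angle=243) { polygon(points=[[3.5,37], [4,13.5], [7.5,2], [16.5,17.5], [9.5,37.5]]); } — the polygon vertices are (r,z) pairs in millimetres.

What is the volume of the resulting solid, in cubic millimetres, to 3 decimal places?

Volume = 10714.736 mm³

Profile (r,z), 5 vertices: (3.5,37) (4,13.5) (7.5,2) (16.5,17.5) (9.5,37.5)
edge 0: (3.5,37)→(4,13.5)  cross = 3.5·13.5 − 4·37 = -100.7500; (r_i+r_j)·cross = 7.5·-100.7500 = -755.6250
edge 1: (4,13.5)→(7.5,2)  cross = 4·2 − 7.5·13.5 = -93.2500; (r_i+r_j)·cross = 11.5·-93.2500 = -1072.3750
edge 2: (7.5,2)→(16.5,17.5)  cross = 7.5·17.5 − 16.5·2 = 98.2500; (r_i+r_j)·cross = 24·98.2500 = 2358.0000
edge 3: (16.5,17.5)→(9.5,37.5)  cross = 16.5·37.5 − 9.5·17.5 = 452.5000; (r_i+r_j)·cross = 26·452.5000 = 11765.0000
edge 4: (9.5,37.5)→(3.5,37)  cross = 9.5·37 − 3.5·37.5 = 220.2500; (r_i+r_j)·cross = 13·220.2500 = 2863.2500
Σcross = 577.0000 → A = |Σcross|/2 = 288.5000 mm²
Σ(r_i+r_j)·cross = 15158.2500 → first moment M = |Σ|/6 = 2526.3750
R_c = M/A = 2526.3750/288.5000 = 8.7569 mm
θ = 243° = 4.241150 rad
V = θ·R_c·A = 4.241150·8.7569·288.5000 = 10714.736 mm³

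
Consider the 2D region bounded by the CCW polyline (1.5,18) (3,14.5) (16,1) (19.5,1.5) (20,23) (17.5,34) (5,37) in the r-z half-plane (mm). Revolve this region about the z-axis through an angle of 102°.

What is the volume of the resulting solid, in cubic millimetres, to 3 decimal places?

Profile (r,z), 7 vertices: (1.5,18) (3,14.5) (16,1) (19.5,1.5) (20,23) (17.5,34) (5,37)
edge 0: (1.5,18)→(3,14.5)  cross = 1.5·14.5 − 3·18 = -32.2500; (r_i+r_j)·cross = 4.5·-32.2500 = -145.1250
edge 1: (3,14.5)→(16,1)  cross = 3·1 − 16·14.5 = -229.0000; (r_i+r_j)·cross = 19·-229.0000 = -4351.0000
edge 2: (16,1)→(19.5,1.5)  cross = 16·1.5 − 19.5·1 = 4.5000; (r_i+r_j)·cross = 35.5·4.5000 = 159.7500
edge 3: (19.5,1.5)→(20,23)  cross = 19.5·23 − 20·1.5 = 418.5000; (r_i+r_j)·cross = 39.5·418.5000 = 16530.7500
edge 4: (20,23)→(17.5,34)  cross = 20·34 − 17.5·23 = 277.5000; (r_i+r_j)·cross = 37.5·277.5000 = 10406.2500
edge 5: (17.5,34)→(5,37)  cross = 17.5·37 − 5·34 = 477.5000; (r_i+r_j)·cross = 22.5·477.5000 = 10743.7500
edge 6: (5,37)→(1.5,18)  cross = 5·18 − 1.5·37 = 34.5000; (r_i+r_j)·cross = 6.5·34.5000 = 224.2500
Σcross = 951.2500 → A = |Σcross|/2 = 475.6250 mm²
Σ(r_i+r_j)·cross = 33568.6250 → first moment M = |Σ|/6 = 5594.7708
R_c = M/A = 5594.7708/475.6250 = 11.7630 mm
θ = 102° = 1.780236 rad
V = θ·R_c·A = 1.780236·11.7630·475.6250 = 9960.012 mm³

Volume = 9960.012 mm³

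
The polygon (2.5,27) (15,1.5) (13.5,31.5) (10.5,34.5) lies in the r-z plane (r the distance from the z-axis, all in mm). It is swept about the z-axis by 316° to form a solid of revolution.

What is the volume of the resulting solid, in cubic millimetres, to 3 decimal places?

Profile (r,z), 4 vertices: (2.5,27) (15,1.5) (13.5,31.5) (10.5,34.5)
edge 0: (2.5,27)→(15,1.5)  cross = 2.5·1.5 − 15·27 = -401.2500; (r_i+r_j)·cross = 17.5·-401.2500 = -7021.8750
edge 1: (15,1.5)→(13.5,31.5)  cross = 15·31.5 − 13.5·1.5 = 452.2500; (r_i+r_j)·cross = 28.5·452.2500 = 12889.1250
edge 2: (13.5,31.5)→(10.5,34.5)  cross = 13.5·34.5 − 10.5·31.5 = 135.0000; (r_i+r_j)·cross = 24·135.0000 = 3240.0000
edge 3: (10.5,34.5)→(2.5,27)  cross = 10.5·27 − 2.5·34.5 = 197.2500; (r_i+r_j)·cross = 13·197.2500 = 2564.2500
Σcross = 383.2500 → A = |Σcross|/2 = 191.6250 mm²
Σ(r_i+r_j)·cross = 11671.5000 → first moment M = |Σ|/6 = 1945.2500
R_c = M/A = 1945.2500/191.6250 = 10.1513 mm
θ = 316° = 5.515240 rad
V = θ·R_c·A = 5.515240·10.1513·191.6250 = 10728.521 mm³

Volume = 10728.521 mm³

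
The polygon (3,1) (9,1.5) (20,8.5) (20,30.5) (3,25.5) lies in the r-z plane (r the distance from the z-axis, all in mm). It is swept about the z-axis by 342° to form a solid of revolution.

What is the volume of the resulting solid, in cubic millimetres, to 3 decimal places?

Volume = 27934.047 mm³

Profile (r,z), 5 vertices: (3,1) (9,1.5) (20,8.5) (20,30.5) (3,25.5)
edge 0: (3,1)→(9,1.5)  cross = 3·1.5 − 9·1 = -4.5000; (r_i+r_j)·cross = 12·-4.5000 = -54.0000
edge 1: (9,1.5)→(20,8.5)  cross = 9·8.5 − 20·1.5 = 46.5000; (r_i+r_j)·cross = 29·46.5000 = 1348.5000
edge 2: (20,8.5)→(20,30.5)  cross = 20·30.5 − 20·8.5 = 440.0000; (r_i+r_j)·cross = 40·440.0000 = 17600.0000
edge 3: (20,30.5)→(3,25.5)  cross = 20·25.5 − 3·30.5 = 418.5000; (r_i+r_j)·cross = 23·418.5000 = 9625.5000
edge 4: (3,25.5)→(3,1)  cross = 3·1 − 3·25.5 = -73.5000; (r_i+r_j)·cross = 6·-73.5000 = -441.0000
Σcross = 827.0000 → A = |Σcross|/2 = 413.5000 mm²
Σ(r_i+r_j)·cross = 28079.0000 → first moment M = |Σ|/6 = 4679.8333
R_c = M/A = 4679.8333/413.5000 = 11.3176 mm
θ = 342° = 5.969026 rad
V = θ·R_c·A = 5.969026·11.3176·413.5000 = 27934.047 mm³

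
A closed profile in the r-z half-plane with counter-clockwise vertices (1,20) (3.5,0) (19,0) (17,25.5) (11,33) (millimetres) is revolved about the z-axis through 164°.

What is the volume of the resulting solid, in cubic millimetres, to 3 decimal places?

Profile (r,z), 5 vertices: (1,20) (3.5,0) (19,0) (17,25.5) (11,33)
edge 0: (1,20)→(3.5,0)  cross = 1·0 − 3.5·20 = -70.0000; (r_i+r_j)·cross = 4.5·-70.0000 = -315.0000
edge 1: (3.5,0)→(19,0)  cross = 3.5·0 − 19·0 = 0.0000; (r_i+r_j)·cross = 22.5·0.0000 = 0.0000
edge 2: (19,0)→(17,25.5)  cross = 19·25.5 − 17·0 = 484.5000; (r_i+r_j)·cross = 36·484.5000 = 17442.0000
edge 3: (17,25.5)→(11,33)  cross = 17·33 − 11·25.5 = 280.5000; (r_i+r_j)·cross = 28·280.5000 = 7854.0000
edge 4: (11,33)→(1,20)  cross = 11·20 − 1·33 = 187.0000; (r_i+r_j)·cross = 12·187.0000 = 2244.0000
Σcross = 882.0000 → A = |Σcross|/2 = 441.0000 mm²
Σ(r_i+r_j)·cross = 27225.0000 → first moment M = |Σ|/6 = 4537.5000
R_c = M/A = 4537.5000/441.0000 = 10.2891 mm
θ = 164° = 2.862340 rad
V = θ·R_c·A = 2.862340·10.2891·441.0000 = 12987.868 mm³

Volume = 12987.868 mm³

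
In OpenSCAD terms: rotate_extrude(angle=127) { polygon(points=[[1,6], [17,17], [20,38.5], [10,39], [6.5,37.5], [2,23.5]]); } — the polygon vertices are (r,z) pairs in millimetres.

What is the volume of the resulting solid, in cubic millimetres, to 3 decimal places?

Volume = 9083.358 mm³

Profile (r,z), 6 vertices: (1,6) (17,17) (20,38.5) (10,39) (6.5,37.5) (2,23.5)
edge 0: (1,6)→(17,17)  cross = 1·17 − 17·6 = -85.0000; (r_i+r_j)·cross = 18·-85.0000 = -1530.0000
edge 1: (17,17)→(20,38.5)  cross = 17·38.5 − 20·17 = 314.5000; (r_i+r_j)·cross = 37·314.5000 = 11636.5000
edge 2: (20,38.5)→(10,39)  cross = 20·39 − 10·38.5 = 395.0000; (r_i+r_j)·cross = 30·395.0000 = 11850.0000
edge 3: (10,39)→(6.5,37.5)  cross = 10·37.5 − 6.5·39 = 121.5000; (r_i+r_j)·cross = 16.5·121.5000 = 2004.7500
edge 4: (6.5,37.5)→(2,23.5)  cross = 6.5·23.5 − 2·37.5 = 77.7500; (r_i+r_j)·cross = 8.5·77.7500 = 660.8750
edge 5: (2,23.5)→(1,6)  cross = 2·6 − 1·23.5 = -11.5000; (r_i+r_j)·cross = 3·-11.5000 = -34.5000
Σcross = 812.2500 → A = |Σcross|/2 = 406.1250 mm²
Σ(r_i+r_j)·cross = 24587.6250 → first moment M = |Σ|/6 = 4097.9375
R_c = M/A = 4097.9375/406.1250 = 10.0903 mm
θ = 127° = 2.216568 rad
V = θ·R_c·A = 2.216568·10.0903·406.1250 = 9083.358 mm³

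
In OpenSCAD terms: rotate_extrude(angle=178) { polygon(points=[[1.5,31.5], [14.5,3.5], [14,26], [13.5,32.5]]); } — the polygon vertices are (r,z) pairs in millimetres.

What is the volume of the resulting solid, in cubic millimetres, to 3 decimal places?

Profile (r,z), 4 vertices: (1.5,31.5) (14.5,3.5) (14,26) (13.5,32.5)
edge 0: (1.5,31.5)→(14.5,3.5)  cross = 1.5·3.5 − 14.5·31.5 = -451.5000; (r_i+r_j)·cross = 16·-451.5000 = -7224.0000
edge 1: (14.5,3.5)→(14,26)  cross = 14.5·26 − 14·3.5 = 328.0000; (r_i+r_j)·cross = 28.5·328.0000 = 9348.0000
edge 2: (14,26)→(13.5,32.5)  cross = 14·32.5 − 13.5·26 = 104.0000; (r_i+r_j)·cross = 27.5·104.0000 = 2860.0000
edge 3: (13.5,32.5)→(1.5,31.5)  cross = 13.5·31.5 − 1.5·32.5 = 376.5000; (r_i+r_j)·cross = 15·376.5000 = 5647.5000
Σcross = 357.0000 → A = |Σcross|/2 = 178.5000 mm²
Σ(r_i+r_j)·cross = 10631.5000 → first moment M = |Σ|/6 = 1771.9167
R_c = M/A = 1771.9167/178.5000 = 9.9267 mm
θ = 178° = 3.106686 rad
V = θ·R_c·A = 3.106686·9.9267·178.5000 = 5504.789 mm³

Volume = 5504.789 mm³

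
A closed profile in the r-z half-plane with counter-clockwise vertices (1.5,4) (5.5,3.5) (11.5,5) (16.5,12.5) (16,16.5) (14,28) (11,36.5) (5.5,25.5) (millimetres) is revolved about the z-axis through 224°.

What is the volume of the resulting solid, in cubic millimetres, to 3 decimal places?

Profile (r,z), 8 vertices: (1.5,4) (5.5,3.5) (11.5,5) (16.5,12.5) (16,16.5) (14,28) (11,36.5) (5.5,25.5)
edge 0: (1.5,4)→(5.5,3.5)  cross = 1.5·3.5 − 5.5·4 = -16.7500; (r_i+r_j)·cross = 7·-16.7500 = -117.2500
edge 1: (5.5,3.5)→(11.5,5)  cross = 5.5·5 − 11.5·3.5 = -12.7500; (r_i+r_j)·cross = 17·-12.7500 = -216.7500
edge 2: (11.5,5)→(16.5,12.5)  cross = 11.5·12.5 − 16.5·5 = 61.2500; (r_i+r_j)·cross = 28·61.2500 = 1715.0000
edge 3: (16.5,12.5)→(16,16.5)  cross = 16.5·16.5 − 16·12.5 = 72.2500; (r_i+r_j)·cross = 32.5·72.2500 = 2348.1250
edge 4: (16,16.5)→(14,28)  cross = 16·28 − 14·16.5 = 217.0000; (r_i+r_j)·cross = 30·217.0000 = 6510.0000
edge 5: (14,28)→(11,36.5)  cross = 14·36.5 − 11·28 = 203.0000; (r_i+r_j)·cross = 25·203.0000 = 5075.0000
edge 6: (11,36.5)→(5.5,25.5)  cross = 11·25.5 − 5.5·36.5 = 79.7500; (r_i+r_j)·cross = 16.5·79.7500 = 1315.8750
edge 7: (5.5,25.5)→(1.5,4)  cross = 5.5·4 − 1.5·25.5 = -16.2500; (r_i+r_j)·cross = 7·-16.2500 = -113.7500
Σcross = 587.5000 → A = |Σcross|/2 = 293.7500 mm²
Σ(r_i+r_j)·cross = 16516.2500 → first moment M = |Σ|/6 = 2752.7083
R_c = M/A = 2752.7083/293.7500 = 9.3709 mm
θ = 224° = 3.909538 rad
V = θ·R_c·A = 3.909538·9.3709·293.7500 = 10761.817 mm³

Volume = 10761.817 mm³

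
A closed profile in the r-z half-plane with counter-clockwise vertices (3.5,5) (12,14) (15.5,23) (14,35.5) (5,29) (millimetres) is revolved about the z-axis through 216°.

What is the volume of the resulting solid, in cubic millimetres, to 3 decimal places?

Volume = 7462.304 mm³

Profile (r,z), 5 vertices: (3.5,5) (12,14) (15.5,23) (14,35.5) (5,29)
edge 0: (3.5,5)→(12,14)  cross = 3.5·14 − 12·5 = -11.0000; (r_i+r_j)·cross = 15.5·-11.0000 = -170.5000
edge 1: (12,14)→(15.5,23)  cross = 12·23 − 15.5·14 = 59.0000; (r_i+r_j)·cross = 27.5·59.0000 = 1622.5000
edge 2: (15.5,23)→(14,35.5)  cross = 15.5·35.5 − 14·23 = 228.2500; (r_i+r_j)·cross = 29.5·228.2500 = 6733.3750
edge 3: (14,35.5)→(5,29)  cross = 14·29 − 5·35.5 = 228.5000; (r_i+r_j)·cross = 19·228.5000 = 4341.5000
edge 4: (5,29)→(3.5,5)  cross = 5·5 − 3.5·29 = -76.5000; (r_i+r_j)·cross = 8.5·-76.5000 = -650.2500
Σcross = 428.2500 → A = |Σcross|/2 = 214.1250 mm²
Σ(r_i+r_j)·cross = 11876.6250 → first moment M = |Σ|/6 = 1979.4375
R_c = M/A = 1979.4375/214.1250 = 9.2443 mm
θ = 216° = 3.769911 rad
V = θ·R_c·A = 3.769911·9.2443·214.1250 = 7462.304 mm³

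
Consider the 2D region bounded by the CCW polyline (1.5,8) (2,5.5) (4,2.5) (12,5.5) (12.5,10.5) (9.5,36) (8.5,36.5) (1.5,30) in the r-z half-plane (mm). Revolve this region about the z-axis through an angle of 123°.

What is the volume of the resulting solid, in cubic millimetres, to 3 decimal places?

Profile (r,z), 8 vertices: (1.5,8) (2,5.5) (4,2.5) (12,5.5) (12.5,10.5) (9.5,36) (8.5,36.5) (1.5,30)
edge 0: (1.5,8)→(2,5.5)  cross = 1.5·5.5 − 2·8 = -7.7500; (r_i+r_j)·cross = 3.5·-7.7500 = -27.1250
edge 1: (2,5.5)→(4,2.5)  cross = 2·2.5 − 4·5.5 = -17.0000; (r_i+r_j)·cross = 6·-17.0000 = -102.0000
edge 2: (4,2.5)→(12,5.5)  cross = 4·5.5 − 12·2.5 = -8.0000; (r_i+r_j)·cross = 16·-8.0000 = -128.0000
edge 3: (12,5.5)→(12.5,10.5)  cross = 12·10.5 − 12.5·5.5 = 57.2500; (r_i+r_j)·cross = 24.5·57.2500 = 1402.6250
edge 4: (12.5,10.5)→(9.5,36)  cross = 12.5·36 − 9.5·10.5 = 350.2500; (r_i+r_j)·cross = 22·350.2500 = 7705.5000
edge 5: (9.5,36)→(8.5,36.5)  cross = 9.5·36.5 − 8.5·36 = 40.7500; (r_i+r_j)·cross = 18·40.7500 = 733.5000
edge 6: (8.5,36.5)→(1.5,30)  cross = 8.5·30 − 1.5·36.5 = 200.2500; (r_i+r_j)·cross = 10·200.2500 = 2002.5000
edge 7: (1.5,30)→(1.5,8)  cross = 1.5·8 − 1.5·30 = -33.0000; (r_i+r_j)·cross = 3·-33.0000 = -99.0000
Σcross = 582.7500 → A = |Σcross|/2 = 291.3750 mm²
Σ(r_i+r_j)·cross = 11488.0000 → first moment M = |Σ|/6 = 1914.6667
R_c = M/A = 1914.6667/291.3750 = 6.5711 mm
θ = 123° = 2.146755 rad
V = θ·R_c·A = 2.146755·6.5711·291.3750 = 4110.320 mm³

Volume = 4110.320 mm³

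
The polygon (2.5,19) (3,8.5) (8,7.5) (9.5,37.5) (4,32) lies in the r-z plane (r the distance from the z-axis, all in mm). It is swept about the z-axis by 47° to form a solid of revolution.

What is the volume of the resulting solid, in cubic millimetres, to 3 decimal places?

Volume = 732.669 mm³

Profile (r,z), 5 vertices: (2.5,19) (3,8.5) (8,7.5) (9.5,37.5) (4,32)
edge 0: (2.5,19)→(3,8.5)  cross = 2.5·8.5 − 3·19 = -35.7500; (r_i+r_j)·cross = 5.5·-35.7500 = -196.6250
edge 1: (3,8.5)→(8,7.5)  cross = 3·7.5 − 8·8.5 = -45.5000; (r_i+r_j)·cross = 11·-45.5000 = -500.5000
edge 2: (8,7.5)→(9.5,37.5)  cross = 8·37.5 − 9.5·7.5 = 228.7500; (r_i+r_j)·cross = 17.5·228.7500 = 4003.1250
edge 3: (9.5,37.5)→(4,32)  cross = 9.5·32 − 4·37.5 = 154.0000; (r_i+r_j)·cross = 13.5·154.0000 = 2079.0000
edge 4: (4,32)→(2.5,19)  cross = 4·19 − 2.5·32 = -4.0000; (r_i+r_j)·cross = 6.5·-4.0000 = -26.0000
Σcross = 297.5000 → A = |Σcross|/2 = 148.7500 mm²
Σ(r_i+r_j)·cross = 5359.0000 → first moment M = |Σ|/6 = 893.1667
R_c = M/A = 893.1667/148.7500 = 6.0045 mm
θ = 47° = 0.820305 rad
V = θ·R_c·A = 0.820305·6.0045·148.7500 = 732.669 mm³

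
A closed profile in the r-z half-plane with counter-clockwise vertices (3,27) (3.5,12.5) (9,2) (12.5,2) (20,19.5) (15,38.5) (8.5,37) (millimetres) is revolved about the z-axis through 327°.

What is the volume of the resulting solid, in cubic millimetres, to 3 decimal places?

Volume = 26833.002 mm³

Profile (r,z), 7 vertices: (3,27) (3.5,12.5) (9,2) (12.5,2) (20,19.5) (15,38.5) (8.5,37)
edge 0: (3,27)→(3.5,12.5)  cross = 3·12.5 − 3.5·27 = -57.0000; (r_i+r_j)·cross = 6.5·-57.0000 = -370.5000
edge 1: (3.5,12.5)→(9,2)  cross = 3.5·2 − 9·12.5 = -105.5000; (r_i+r_j)·cross = 12.5·-105.5000 = -1318.7500
edge 2: (9,2)→(12.5,2)  cross = 9·2 − 12.5·2 = -7.0000; (r_i+r_j)·cross = 21.5·-7.0000 = -150.5000
edge 3: (12.5,2)→(20,19.5)  cross = 12.5·19.5 − 20·2 = 203.7500; (r_i+r_j)·cross = 32.5·203.7500 = 6621.8750
edge 4: (20,19.5)→(15,38.5)  cross = 20·38.5 − 15·19.5 = 477.5000; (r_i+r_j)·cross = 35·477.5000 = 16712.5000
edge 5: (15,38.5)→(8.5,37)  cross = 15·37 − 8.5·38.5 = 227.7500; (r_i+r_j)·cross = 23.5·227.7500 = 5352.1250
edge 6: (8.5,37)→(3,27)  cross = 8.5·27 − 3·37 = 118.5000; (r_i+r_j)·cross = 11.5·118.5000 = 1362.7500
Σcross = 858.0000 → A = |Σcross|/2 = 429.0000 mm²
Σ(r_i+r_j)·cross = 28209.5000 → first moment M = |Σ|/6 = 4701.5833
R_c = M/A = 4701.5833/429.0000 = 10.9594 mm
θ = 327° = 5.707227 rad
V = θ·R_c·A = 5.707227·10.9594·429.0000 = 26833.002 mm³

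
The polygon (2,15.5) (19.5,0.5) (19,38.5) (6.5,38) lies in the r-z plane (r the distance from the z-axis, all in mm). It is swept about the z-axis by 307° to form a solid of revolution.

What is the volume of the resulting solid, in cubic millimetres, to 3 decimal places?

Volume = 30631.936 mm³

Profile (r,z), 4 vertices: (2,15.5) (19.5,0.5) (19,38.5) (6.5,38)
edge 0: (2,15.5)→(19.5,0.5)  cross = 2·0.5 − 19.5·15.5 = -301.2500; (r_i+r_j)·cross = 21.5·-301.2500 = -6476.8750
edge 1: (19.5,0.5)→(19,38.5)  cross = 19.5·38.5 − 19·0.5 = 741.2500; (r_i+r_j)·cross = 38.5·741.2500 = 28538.1250
edge 2: (19,38.5)→(6.5,38)  cross = 19·38 − 6.5·38.5 = 471.7500; (r_i+r_j)·cross = 25.5·471.7500 = 12029.6250
edge 3: (6.5,38)→(2,15.5)  cross = 6.5·15.5 − 2·38 = 24.7500; (r_i+r_j)·cross = 8.5·24.7500 = 210.3750
Σcross = 936.5000 → A = |Σcross|/2 = 468.2500 mm²
Σ(r_i+r_j)·cross = 34301.2500 → first moment M = |Σ|/6 = 5716.8750
R_c = M/A = 5716.8750/468.2500 = 12.2090 mm
θ = 307° = 5.358161 rad
V = θ·R_c·A = 5.358161·12.2090·468.2500 = 30631.936 mm³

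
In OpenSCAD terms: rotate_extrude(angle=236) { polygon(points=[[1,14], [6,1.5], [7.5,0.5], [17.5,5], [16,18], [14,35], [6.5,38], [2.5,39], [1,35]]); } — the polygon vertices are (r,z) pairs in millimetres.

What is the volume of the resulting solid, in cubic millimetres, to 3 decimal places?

Volume = 17120.442 mm³

Profile (r,z), 9 vertices: (1,14) (6,1.5) (7.5,0.5) (17.5,5) (16,18) (14,35) (6.5,38) (2.5,39) (1,35)
edge 0: (1,14)→(6,1.5)  cross = 1·1.5 − 6·14 = -82.5000; (r_i+r_j)·cross = 7·-82.5000 = -577.5000
edge 1: (6,1.5)→(7.5,0.5)  cross = 6·0.5 − 7.5·1.5 = -8.2500; (r_i+r_j)·cross = 13.5·-8.2500 = -111.3750
edge 2: (7.5,0.5)→(17.5,5)  cross = 7.5·5 − 17.5·0.5 = 28.7500; (r_i+r_j)·cross = 25·28.7500 = 718.7500
edge 3: (17.5,5)→(16,18)  cross = 17.5·18 − 16·5 = 235.0000; (r_i+r_j)·cross = 33.5·235.0000 = 7872.5000
edge 4: (16,18)→(14,35)  cross = 16·35 − 14·18 = 308.0000; (r_i+r_j)·cross = 30·308.0000 = 9240.0000
edge 5: (14,35)→(6.5,38)  cross = 14·38 − 6.5·35 = 304.5000; (r_i+r_j)·cross = 20.5·304.5000 = 6242.2500
edge 6: (6.5,38)→(2.5,39)  cross = 6.5·39 − 2.5·38 = 158.5000; (r_i+r_j)·cross = 9·158.5000 = 1426.5000
edge 7: (2.5,39)→(1,35)  cross = 2.5·35 − 1·39 = 48.5000; (r_i+r_j)·cross = 3.5·48.5000 = 169.7500
edge 8: (1,35)→(1,14)  cross = 1·14 − 1·35 = -21.0000; (r_i+r_j)·cross = 2·-21.0000 = -42.0000
Σcross = 971.5000 → A = |Σcross|/2 = 485.7500 mm²
Σ(r_i+r_j)·cross = 24938.8750 → first moment M = |Σ|/6 = 4156.4792
R_c = M/A = 4156.4792/485.7500 = 8.5568 mm
θ = 236° = 4.118977 rad
V = θ·R_c·A = 4.118977·8.5568·485.7500 = 17120.442 mm³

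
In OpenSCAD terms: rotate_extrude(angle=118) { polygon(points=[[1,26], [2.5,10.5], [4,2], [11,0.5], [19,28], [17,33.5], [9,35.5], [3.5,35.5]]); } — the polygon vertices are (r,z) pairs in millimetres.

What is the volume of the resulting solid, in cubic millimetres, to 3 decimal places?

Volume = 8424.724 mm³

Profile (r,z), 8 vertices: (1,26) (2.5,10.5) (4,2) (11,0.5) (19,28) (17,33.5) (9,35.5) (3.5,35.5)
edge 0: (1,26)→(2.5,10.5)  cross = 1·10.5 − 2.5·26 = -54.5000; (r_i+r_j)·cross = 3.5·-54.5000 = -190.7500
edge 1: (2.5,10.5)→(4,2)  cross = 2.5·2 − 4·10.5 = -37.0000; (r_i+r_j)·cross = 6.5·-37.0000 = -240.5000
edge 2: (4,2)→(11,0.5)  cross = 4·0.5 − 11·2 = -20.0000; (r_i+r_j)·cross = 15·-20.0000 = -300.0000
edge 3: (11,0.5)→(19,28)  cross = 11·28 − 19·0.5 = 298.5000; (r_i+r_j)·cross = 30·298.5000 = 8955.0000
edge 4: (19,28)→(17,33.5)  cross = 19·33.5 − 17·28 = 160.5000; (r_i+r_j)·cross = 36·160.5000 = 5778.0000
edge 5: (17,33.5)→(9,35.5)  cross = 17·35.5 − 9·33.5 = 302.0000; (r_i+r_j)·cross = 26·302.0000 = 7852.0000
edge 6: (9,35.5)→(3.5,35.5)  cross = 9·35.5 − 3.5·35.5 = 195.2500; (r_i+r_j)·cross = 12.5·195.2500 = 2440.6250
edge 7: (3.5,35.5)→(1,26)  cross = 3.5·26 − 1·35.5 = 55.5000; (r_i+r_j)·cross = 4.5·55.5000 = 249.7500
Σcross = 900.2500 → A = |Σcross|/2 = 450.1250 mm²
Σ(r_i+r_j)·cross = 24544.1250 → first moment M = |Σ|/6 = 4090.6875
R_c = M/A = 4090.6875/450.1250 = 9.0879 mm
θ = 118° = 2.059489 rad
V = θ·R_c·A = 2.059489·9.0879·450.1250 = 8424.724 mm³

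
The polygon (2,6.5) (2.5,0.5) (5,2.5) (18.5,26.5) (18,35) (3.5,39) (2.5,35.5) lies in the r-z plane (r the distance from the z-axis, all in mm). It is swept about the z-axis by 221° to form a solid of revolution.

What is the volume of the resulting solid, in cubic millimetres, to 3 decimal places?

Profile (r,z), 7 vertices: (2,6.5) (2.5,0.5) (5,2.5) (18.5,26.5) (18,35) (3.5,39) (2.5,35.5)
edge 0: (2,6.5)→(2.5,0.5)  cross = 2·0.5 − 2.5·6.5 = -15.2500; (r_i+r_j)·cross = 4.5·-15.2500 = -68.6250
edge 1: (2.5,0.5)→(5,2.5)  cross = 2.5·2.5 − 5·0.5 = 3.7500; (r_i+r_j)·cross = 7.5·3.7500 = 28.1250
edge 2: (5,2.5)→(18.5,26.5)  cross = 5·26.5 − 18.5·2.5 = 86.2500; (r_i+r_j)·cross = 23.5·86.2500 = 2026.8750
edge 3: (18.5,26.5)→(18,35)  cross = 18.5·35 − 18·26.5 = 170.5000; (r_i+r_j)·cross = 36.5·170.5000 = 6223.2500
edge 4: (18,35)→(3.5,39)  cross = 18·39 − 3.5·35 = 579.5000; (r_i+r_j)·cross = 21.5·579.5000 = 12459.2500
edge 5: (3.5,39)→(2.5,35.5)  cross = 3.5·35.5 − 2.5·39 = 26.7500; (r_i+r_j)·cross = 6·26.7500 = 160.5000
edge 6: (2.5,35.5)→(2,6.5)  cross = 2.5·6.5 − 2·35.5 = -54.7500; (r_i+r_j)·cross = 4.5·-54.7500 = -246.3750
Σcross = 796.7500 → A = |Σcross|/2 = 398.3750 mm²
Σ(r_i+r_j)·cross = 20583.0000 → first moment M = |Σ|/6 = 3430.5000
R_c = M/A = 3430.5000/398.3750 = 8.6112 mm
θ = 221° = 3.857178 rad
V = θ·R_c·A = 3.857178·8.6112·398.3750 = 13232.048 mm³

Volume = 13232.048 mm³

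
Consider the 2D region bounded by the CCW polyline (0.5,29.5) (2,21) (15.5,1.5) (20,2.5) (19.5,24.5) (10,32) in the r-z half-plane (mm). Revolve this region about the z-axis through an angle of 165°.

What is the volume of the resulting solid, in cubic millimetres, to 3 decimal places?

Profile (r,z), 6 vertices: (0.5,29.5) (2,21) (15.5,1.5) (20,2.5) (19.5,24.5) (10,32)
edge 0: (0.5,29.5)→(2,21)  cross = 0.5·21 − 2·29.5 = -48.5000; (r_i+r_j)·cross = 2.5·-48.5000 = -121.2500
edge 1: (2,21)→(15.5,1.5)  cross = 2·1.5 − 15.5·21 = -322.5000; (r_i+r_j)·cross = 17.5·-322.5000 = -5643.7500
edge 2: (15.5,1.5)→(20,2.5)  cross = 15.5·2.5 − 20·1.5 = 8.7500; (r_i+r_j)·cross = 35.5·8.7500 = 310.6250
edge 3: (20,2.5)→(19.5,24.5)  cross = 20·24.5 − 19.5·2.5 = 441.2500; (r_i+r_j)·cross = 39.5·441.2500 = 17429.3750
edge 4: (19.5,24.5)→(10,32)  cross = 19.5·32 − 10·24.5 = 379.0000; (r_i+r_j)·cross = 29.5·379.0000 = 11180.5000
edge 5: (10,32)→(0.5,29.5)  cross = 10·29.5 − 0.5·32 = 279.0000; (r_i+r_j)·cross = 10.5·279.0000 = 2929.5000
Σcross = 737.0000 → A = |Σcross|/2 = 368.5000 mm²
Σ(r_i+r_j)·cross = 26085.0000 → first moment M = |Σ|/6 = 4347.5000
R_c = M/A = 4347.5000/368.5000 = 11.7978 mm
θ = 165° = 2.879793 rad
V = θ·R_c·A = 2.879793·11.7978·368.5000 = 12519.901 mm³

Volume = 12519.901 mm³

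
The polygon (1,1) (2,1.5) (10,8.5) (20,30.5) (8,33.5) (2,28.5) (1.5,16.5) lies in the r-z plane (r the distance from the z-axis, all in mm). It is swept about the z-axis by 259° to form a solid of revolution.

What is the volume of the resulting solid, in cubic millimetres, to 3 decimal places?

Profile (r,z), 7 vertices: (1,1) (2,1.5) (10,8.5) (20,30.5) (8,33.5) (2,28.5) (1.5,16.5)
edge 0: (1,1)→(2,1.5)  cross = 1·1.5 − 2·1 = -0.5000; (r_i+r_j)·cross = 3·-0.5000 = -1.5000
edge 1: (2,1.5)→(10,8.5)  cross = 2·8.5 − 10·1.5 = 2.0000; (r_i+r_j)·cross = 12·2.0000 = 24.0000
edge 2: (10,8.5)→(20,30.5)  cross = 10·30.5 − 20·8.5 = 135.0000; (r_i+r_j)·cross = 30·135.0000 = 4050.0000
edge 3: (20,30.5)→(8,33.5)  cross = 20·33.5 − 8·30.5 = 426.0000; (r_i+r_j)·cross = 28·426.0000 = 11928.0000
edge 4: (8,33.5)→(2,28.5)  cross = 8·28.5 − 2·33.5 = 161.0000; (r_i+r_j)·cross = 10·161.0000 = 1610.0000
edge 5: (2,28.5)→(1.5,16.5)  cross = 2·16.5 − 1.5·28.5 = -9.7500; (r_i+r_j)·cross = 3.5·-9.7500 = -34.1250
edge 6: (1.5,16.5)→(1,1)  cross = 1.5·1 − 1·16.5 = -15.0000; (r_i+r_j)·cross = 2.5·-15.0000 = -37.5000
Σcross = 698.7500 → A = |Σcross|/2 = 349.3750 mm²
Σ(r_i+r_j)·cross = 17538.8750 → first moment M = |Σ|/6 = 2923.1458
R_c = M/A = 2923.1458/349.3750 = 8.3668 mm
θ = 259° = 4.520403 rad
V = θ·R_c·A = 4.520403·8.3668·349.3750 = 13213.797 mm³

Volume = 13213.797 mm³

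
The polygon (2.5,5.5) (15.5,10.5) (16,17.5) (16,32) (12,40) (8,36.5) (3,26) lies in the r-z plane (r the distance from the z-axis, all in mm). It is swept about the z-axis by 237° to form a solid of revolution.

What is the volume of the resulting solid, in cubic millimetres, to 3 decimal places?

Profile (r,z), 7 vertices: (2.5,5.5) (15.5,10.5) (16,17.5) (16,32) (12,40) (8,36.5) (3,26)
edge 0: (2.5,5.5)→(15.5,10.5)  cross = 2.5·10.5 − 15.5·5.5 = -59.0000; (r_i+r_j)·cross = 18·-59.0000 = -1062.0000
edge 1: (15.5,10.5)→(16,17.5)  cross = 15.5·17.5 − 16·10.5 = 103.2500; (r_i+r_j)·cross = 31.5·103.2500 = 3252.3750
edge 2: (16,17.5)→(16,32)  cross = 16·32 − 16·17.5 = 232.0000; (r_i+r_j)·cross = 32·232.0000 = 7424.0000
edge 3: (16,32)→(12,40)  cross = 16·40 − 12·32 = 256.0000; (r_i+r_j)·cross = 28·256.0000 = 7168.0000
edge 4: (12,40)→(8,36.5)  cross = 12·36.5 − 8·40 = 118.0000; (r_i+r_j)·cross = 20·118.0000 = 2360.0000
edge 5: (8,36.5)→(3,26)  cross = 8·26 − 3·36.5 = 98.5000; (r_i+r_j)·cross = 11·98.5000 = 1083.5000
edge 6: (3,26)→(2.5,5.5)  cross = 3·5.5 − 2.5·26 = -48.5000; (r_i+r_j)·cross = 5.5·-48.5000 = -266.7500
Σcross = 700.2500 → A = |Σcross|/2 = 350.1250 mm²
Σ(r_i+r_j)·cross = 19959.1250 → first moment M = |Σ|/6 = 3326.5208
R_c = M/A = 3326.5208/350.1250 = 9.5010 mm
θ = 237° = 4.136430 rad
V = θ·R_c·A = 4.136430·9.5010·350.1250 = 13759.922 mm³

Volume = 13759.922 mm³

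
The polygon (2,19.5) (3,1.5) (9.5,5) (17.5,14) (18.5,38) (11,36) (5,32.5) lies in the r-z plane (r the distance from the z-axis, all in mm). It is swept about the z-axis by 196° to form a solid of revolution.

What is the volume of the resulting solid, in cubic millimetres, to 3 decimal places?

Profile (r,z), 7 vertices: (2,19.5) (3,1.5) (9.5,5) (17.5,14) (18.5,38) (11,36) (5,32.5)
edge 0: (2,19.5)→(3,1.5)  cross = 2·1.5 − 3·19.5 = -55.5000; (r_i+r_j)·cross = 5·-55.5000 = -277.5000
edge 1: (3,1.5)→(9.5,5)  cross = 3·5 − 9.5·1.5 = 0.7500; (r_i+r_j)·cross = 12.5·0.7500 = 9.3750
edge 2: (9.5,5)→(17.5,14)  cross = 9.5·14 − 17.5·5 = 45.5000; (r_i+r_j)·cross = 27·45.5000 = 1228.5000
edge 3: (17.5,14)→(18.5,38)  cross = 17.5·38 − 18.5·14 = 406.0000; (r_i+r_j)·cross = 36·406.0000 = 14616.0000
edge 4: (18.5,38)→(11,36)  cross = 18.5·36 − 11·38 = 248.0000; (r_i+r_j)·cross = 29.5·248.0000 = 7316.0000
edge 5: (11,36)→(5,32.5)  cross = 11·32.5 − 5·36 = 177.5000; (r_i+r_j)·cross = 16·177.5000 = 2840.0000
edge 6: (5,32.5)→(2,19.5)  cross = 5·19.5 − 2·32.5 = 32.5000; (r_i+r_j)·cross = 7·32.5000 = 227.5000
Σcross = 854.7500 → A = |Σcross|/2 = 427.3750 mm²
Σ(r_i+r_j)·cross = 25959.8750 → first moment M = |Σ|/6 = 4326.6458
R_c = M/A = 4326.6458/427.3750 = 10.1238 mm
θ = 196° = 3.420845 rad
V = θ·R_c·A = 3.420845·10.1238·427.3750 = 14800.786 mm³

Volume = 14800.786 mm³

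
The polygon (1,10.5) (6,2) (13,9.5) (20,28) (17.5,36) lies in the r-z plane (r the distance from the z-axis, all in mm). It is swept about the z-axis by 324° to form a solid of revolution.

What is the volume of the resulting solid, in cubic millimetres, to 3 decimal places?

Profile (r,z), 5 vertices: (1,10.5) (6,2) (13,9.5) (20,28) (17.5,36)
edge 0: (1,10.5)→(6,2)  cross = 1·2 − 6·10.5 = -61.0000; (r_i+r_j)·cross = 7·-61.0000 = -427.0000
edge 1: (6,2)→(13,9.5)  cross = 6·9.5 − 13·2 = 31.0000; (r_i+r_j)·cross = 19·31.0000 = 589.0000
edge 2: (13,9.5)→(20,28)  cross = 13·28 − 20·9.5 = 174.0000; (r_i+r_j)·cross = 33·174.0000 = 5742.0000
edge 3: (20,28)→(17.5,36)  cross = 20·36 − 17.5·28 = 230.0000; (r_i+r_j)·cross = 37.5·230.0000 = 8625.0000
edge 4: (17.5,36)→(1,10.5)  cross = 17.5·10.5 − 1·36 = 147.7500; (r_i+r_j)·cross = 18.5·147.7500 = 2733.3750
Σcross = 521.7500 → A = |Σcross|/2 = 260.8750 mm²
Σ(r_i+r_j)·cross = 17262.3750 → first moment M = |Σ|/6 = 2877.0625
R_c = M/A = 2877.0625/260.8750 = 11.0285 mm
θ = 324° = 5.654867 rad
V = θ·R_c·A = 5.654867·11.0285·260.8750 = 16269.405 mm³

Volume = 16269.405 mm³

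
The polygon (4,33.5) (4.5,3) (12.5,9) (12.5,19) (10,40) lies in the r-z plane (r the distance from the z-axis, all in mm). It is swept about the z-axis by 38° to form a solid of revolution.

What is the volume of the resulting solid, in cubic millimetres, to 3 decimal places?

Volume = 1262.518 mm³

Profile (r,z), 5 vertices: (4,33.5) (4.5,3) (12.5,9) (12.5,19) (10,40)
edge 0: (4,33.5)→(4.5,3)  cross = 4·3 − 4.5·33.5 = -138.7500; (r_i+r_j)·cross = 8.5·-138.7500 = -1179.3750
edge 1: (4.5,3)→(12.5,9)  cross = 4.5·9 − 12.5·3 = 3.0000; (r_i+r_j)·cross = 17·3.0000 = 51.0000
edge 2: (12.5,9)→(12.5,19)  cross = 12.5·19 − 12.5·9 = 125.0000; (r_i+r_j)·cross = 25·125.0000 = 3125.0000
edge 3: (12.5,19)→(10,40)  cross = 12.5·40 − 10·19 = 310.0000; (r_i+r_j)·cross = 22.5·310.0000 = 6975.0000
edge 4: (10,40)→(4,33.5)  cross = 10·33.5 − 4·40 = 175.0000; (r_i+r_j)·cross = 14·175.0000 = 2450.0000
Σcross = 474.2500 → A = |Σcross|/2 = 237.1250 mm²
Σ(r_i+r_j)·cross = 11421.6250 → first moment M = |Σ|/6 = 1903.6042
R_c = M/A = 1903.6042/237.1250 = 8.0279 mm
θ = 38° = 0.663225 rad
V = θ·R_c·A = 0.663225·8.0279·237.1250 = 1262.518 mm³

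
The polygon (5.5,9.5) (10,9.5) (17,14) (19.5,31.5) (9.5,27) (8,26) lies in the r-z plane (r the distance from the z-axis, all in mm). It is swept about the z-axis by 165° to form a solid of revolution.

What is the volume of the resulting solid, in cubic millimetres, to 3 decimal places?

Volume = 6991.358 mm³

Profile (r,z), 6 vertices: (5.5,9.5) (10,9.5) (17,14) (19.5,31.5) (9.5,27) (8,26)
edge 0: (5.5,9.5)→(10,9.5)  cross = 5.5·9.5 − 10·9.5 = -42.7500; (r_i+r_j)·cross = 15.5·-42.7500 = -662.6250
edge 1: (10,9.5)→(17,14)  cross = 10·14 − 17·9.5 = -21.5000; (r_i+r_j)·cross = 27·-21.5000 = -580.5000
edge 2: (17,14)→(19.5,31.5)  cross = 17·31.5 − 19.5·14 = 262.5000; (r_i+r_j)·cross = 36.5·262.5000 = 9581.2500
edge 3: (19.5,31.5)→(9.5,27)  cross = 19.5·27 − 9.5·31.5 = 227.2500; (r_i+r_j)·cross = 29·227.2500 = 6590.2500
edge 4: (9.5,27)→(8,26)  cross = 9.5·26 − 8·27 = 31.0000; (r_i+r_j)·cross = 17.5·31.0000 = 542.5000
edge 5: (8,26)→(5.5,9.5)  cross = 8·9.5 − 5.5·26 = -67.0000; (r_i+r_j)·cross = 13.5·-67.0000 = -904.5000
Σcross = 389.5000 → A = |Σcross|/2 = 194.7500 mm²
Σ(r_i+r_j)·cross = 14566.3750 → first moment M = |Σ|/6 = 2427.7292
R_c = M/A = 2427.7292/194.7500 = 12.4659 mm
θ = 165° = 2.879793 rad
V = θ·R_c·A = 2.879793·12.4659·194.7500 = 6991.358 mm³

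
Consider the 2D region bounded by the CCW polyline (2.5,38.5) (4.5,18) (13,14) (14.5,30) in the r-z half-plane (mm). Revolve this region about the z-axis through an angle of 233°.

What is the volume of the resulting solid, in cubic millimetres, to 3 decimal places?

Volume = 6416.783 mm³

Profile (r,z), 4 vertices: (2.5,38.5) (4.5,18) (13,14) (14.5,30)
edge 0: (2.5,38.5)→(4.5,18)  cross = 2.5·18 − 4.5·38.5 = -128.2500; (r_i+r_j)·cross = 7·-128.2500 = -897.7500
edge 1: (4.5,18)→(13,14)  cross = 4.5·14 − 13·18 = -171.0000; (r_i+r_j)·cross = 17.5·-171.0000 = -2992.5000
edge 2: (13,14)→(14.5,30)  cross = 13·30 − 14.5·14 = 187.0000; (r_i+r_j)·cross = 27.5·187.0000 = 5142.5000
edge 3: (14.5,30)→(2.5,38.5)  cross = 14.5·38.5 − 2.5·30 = 483.2500; (r_i+r_j)·cross = 17·483.2500 = 8215.2500
Σcross = 371.0000 → A = |Σcross|/2 = 185.5000 mm²
Σ(r_i+r_j)·cross = 9467.5000 → first moment M = |Σ|/6 = 1577.9167
R_c = M/A = 1577.9167/185.5000 = 8.5063 mm
θ = 233° = 4.066617 rad
V = θ·R_c·A = 4.066617·8.5063·185.5000 = 6416.783 mm³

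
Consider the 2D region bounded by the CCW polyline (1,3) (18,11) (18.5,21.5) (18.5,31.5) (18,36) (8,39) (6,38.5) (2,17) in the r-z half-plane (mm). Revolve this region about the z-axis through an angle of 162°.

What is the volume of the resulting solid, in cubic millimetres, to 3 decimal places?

Profile (r,z), 8 vertices: (1,3) (18,11) (18.5,21.5) (18.5,31.5) (18,36) (8,39) (6,38.5) (2,17)
edge 0: (1,3)→(18,11)  cross = 1·11 − 18·3 = -43.0000; (r_i+r_j)·cross = 19·-43.0000 = -817.0000
edge 1: (18,11)→(18.5,21.5)  cross = 18·21.5 − 18.5·11 = 183.5000; (r_i+r_j)·cross = 36.5·183.5000 = 6697.7500
edge 2: (18.5,21.5)→(18.5,31.5)  cross = 18.5·31.5 − 18.5·21.5 = 185.0000; (r_i+r_j)·cross = 37·185.0000 = 6845.0000
edge 3: (18.5,31.5)→(18,36)  cross = 18.5·36 − 18·31.5 = 99.0000; (r_i+r_j)·cross = 36.5·99.0000 = 3613.5000
edge 4: (18,36)→(8,39)  cross = 18·39 − 8·36 = 414.0000; (r_i+r_j)·cross = 26·414.0000 = 10764.0000
edge 5: (8,39)→(6,38.5)  cross = 8·38.5 − 6·39 = 74.0000; (r_i+r_j)·cross = 14·74.0000 = 1036.0000
edge 6: (6,38.5)→(2,17)  cross = 6·17 − 2·38.5 = 25.0000; (r_i+r_j)·cross = 8·25.0000 = 200.0000
edge 7: (2,17)→(1,3)  cross = 2·3 − 1·17 = -11.0000; (r_i+r_j)·cross = 3·-11.0000 = -33.0000
Σcross = 926.5000 → A = |Σcross|/2 = 463.2500 mm²
Σ(r_i+r_j)·cross = 28306.2500 → first moment M = |Σ|/6 = 4717.7083
R_c = M/A = 4717.7083/463.2500 = 10.1839 mm
θ = 162° = 2.827433 rad
V = θ·R_c·A = 2.827433·10.1839·463.2500 = 13339.006 mm³

Volume = 13339.006 mm³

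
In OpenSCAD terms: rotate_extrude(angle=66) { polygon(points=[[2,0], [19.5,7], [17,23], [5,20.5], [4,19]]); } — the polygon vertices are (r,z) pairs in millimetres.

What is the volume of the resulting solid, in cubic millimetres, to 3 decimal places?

Profile (r,z), 5 vertices: (2,0) (19.5,7) (17,23) (5,20.5) (4,19)
edge 0: (2,0)→(19.5,7)  cross = 2·7 − 19.5·0 = 14.0000; (r_i+r_j)·cross = 21.5·14.0000 = 301.0000
edge 1: (19.5,7)→(17,23)  cross = 19.5·23 − 17·7 = 329.5000; (r_i+r_j)·cross = 36.5·329.5000 = 12026.7500
edge 2: (17,23)→(5,20.5)  cross = 17·20.5 − 5·23 = 233.5000; (r_i+r_j)·cross = 22·233.5000 = 5137.0000
edge 3: (5,20.5)→(4,19)  cross = 5·19 − 4·20.5 = 13.0000; (r_i+r_j)·cross = 9·13.0000 = 117.0000
edge 4: (4,19)→(2,0)  cross = 4·0 − 2·19 = -38.0000; (r_i+r_j)·cross = 6·-38.0000 = -228.0000
Σcross = 552.0000 → A = |Σcross|/2 = 276.0000 mm²
Σ(r_i+r_j)·cross = 17353.7500 → first moment M = |Σ|/6 = 2892.2917
R_c = M/A = 2892.2917/276.0000 = 10.4793 mm
θ = 66° = 1.151917 rad
V = θ·R_c·A = 1.151917·10.4793·276.0000 = 3331.681 mm³

Volume = 3331.681 mm³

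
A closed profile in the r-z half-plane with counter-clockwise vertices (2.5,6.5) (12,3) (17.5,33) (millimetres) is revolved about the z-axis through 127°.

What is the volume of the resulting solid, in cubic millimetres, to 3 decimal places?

Volume = 3596.751 mm³

Profile (r,z), 3 vertices: (2.5,6.5) (12,3) (17.5,33)
edge 0: (2.5,6.5)→(12,3)  cross = 2.5·3 − 12·6.5 = -70.5000; (r_i+r_j)·cross = 14.5·-70.5000 = -1022.2500
edge 1: (12,3)→(17.5,33)  cross = 12·33 − 17.5·3 = 343.5000; (r_i+r_j)·cross = 29.5·343.5000 = 10133.2500
edge 2: (17.5,33)→(2.5,6.5)  cross = 17.5·6.5 − 2.5·33 = 31.2500; (r_i+r_j)·cross = 20·31.2500 = 625.0000
Σcross = 304.2500 → A = |Σcross|/2 = 152.1250 mm²
Σ(r_i+r_j)·cross = 9736.0000 → first moment M = |Σ|/6 = 1622.6667
R_c = M/A = 1622.6667/152.1250 = 10.6667 mm
θ = 127° = 2.216568 rad
V = θ·R_c·A = 2.216568·10.6667·152.1250 = 3596.751 mm³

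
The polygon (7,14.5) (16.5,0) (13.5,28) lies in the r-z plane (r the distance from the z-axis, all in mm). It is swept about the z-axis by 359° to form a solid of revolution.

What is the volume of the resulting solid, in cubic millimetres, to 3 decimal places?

Profile (r,z), 3 vertices: (7,14.5) (16.5,0) (13.5,28)
edge 0: (7,14.5)→(16.5,0)  cross = 7·0 − 16.5·14.5 = -239.2500; (r_i+r_j)·cross = 23.5·-239.2500 = -5622.3750
edge 1: (16.5,0)→(13.5,28)  cross = 16.5·28 − 13.5·0 = 462.0000; (r_i+r_j)·cross = 30·462.0000 = 13860.0000
edge 2: (13.5,28)→(7,14.5)  cross = 13.5·14.5 − 7·28 = -0.2500; (r_i+r_j)·cross = 20.5·-0.2500 = -5.1250
Σcross = 222.5000 → A = |Σcross|/2 = 111.2500 mm²
Σ(r_i+r_j)·cross = 8232.5000 → first moment M = |Σ|/6 = 1372.0833
R_c = M/A = 1372.0833/111.2500 = 12.3333 mm
θ = 359° = 6.265732 rad
V = θ·R_c·A = 6.265732·12.3333·111.2500 = 8597.106 mm³

Volume = 8597.106 mm³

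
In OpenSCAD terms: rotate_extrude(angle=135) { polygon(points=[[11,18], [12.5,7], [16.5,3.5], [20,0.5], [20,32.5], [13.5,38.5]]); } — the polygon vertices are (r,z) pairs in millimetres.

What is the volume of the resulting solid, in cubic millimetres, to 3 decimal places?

Volume = 9606.205 mm³

Profile (r,z), 6 vertices: (11,18) (12.5,7) (16.5,3.5) (20,0.5) (20,32.5) (13.5,38.5)
edge 0: (11,18)→(12.5,7)  cross = 11·7 − 12.5·18 = -148.0000; (r_i+r_j)·cross = 23.5·-148.0000 = -3478.0000
edge 1: (12.5,7)→(16.5,3.5)  cross = 12.5·3.5 − 16.5·7 = -71.7500; (r_i+r_j)·cross = 29·-71.7500 = -2080.7500
edge 2: (16.5,3.5)→(20,0.5)  cross = 16.5·0.5 − 20·3.5 = -61.7500; (r_i+r_j)·cross = 36.5·-61.7500 = -2253.8750
edge 3: (20,0.5)→(20,32.5)  cross = 20·32.5 − 20·0.5 = 640.0000; (r_i+r_j)·cross = 40·640.0000 = 25600.0000
edge 4: (20,32.5)→(13.5,38.5)  cross = 20·38.5 − 13.5·32.5 = 331.2500; (r_i+r_j)·cross = 33.5·331.2500 = 11096.8750
edge 5: (13.5,38.5)→(11,18)  cross = 13.5·18 − 11·38.5 = -180.5000; (r_i+r_j)·cross = 24.5·-180.5000 = -4422.2500
Σcross = 509.2500 → A = |Σcross|/2 = 254.6250 mm²
Σ(r_i+r_j)·cross = 24462.0000 → first moment M = |Σ|/6 = 4077.0000
R_c = M/A = 4077.0000/254.6250 = 16.0118 mm
θ = 135° = 2.356194 rad
V = θ·R_c·A = 2.356194·16.0118·254.6250 = 9606.205 mm³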